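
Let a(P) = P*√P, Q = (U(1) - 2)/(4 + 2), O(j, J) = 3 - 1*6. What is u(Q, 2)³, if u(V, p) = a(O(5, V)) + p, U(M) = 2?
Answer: -154 + 45*I*√3 ≈ -154.0 + 77.942*I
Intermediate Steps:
O(j, J) = -3 (O(j, J) = 3 - 6 = -3)
Q = 0 (Q = (2 - 2)/(4 + 2) = 0/6 = 0*(⅙) = 0)
a(P) = P^(3/2)
u(V, p) = p - 3*I*√3 (u(V, p) = (-3)^(3/2) + p = -3*I*√3 + p = p - 3*I*√3)
u(Q, 2)³ = (2 - 3*I*√3)³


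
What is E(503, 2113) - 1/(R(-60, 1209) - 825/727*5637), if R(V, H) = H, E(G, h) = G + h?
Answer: 9866459239/3771582 ≈ 2616.0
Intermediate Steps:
E(503, 2113) - 1/(R(-60, 1209) - 825/727*5637) = (503 + 2113) - 1/(1209 - 825/727*5637) = 2616 - 1/(1209 - 825*1/727*5637) = 2616 - 1/(1209 - 825/727*5637) = 2616 - 1/(1209 - 4650525/727) = 2616 - 1/(-3771582/727) = 2616 - 1*(-727/3771582) = 2616 + 727/3771582 = 9866459239/3771582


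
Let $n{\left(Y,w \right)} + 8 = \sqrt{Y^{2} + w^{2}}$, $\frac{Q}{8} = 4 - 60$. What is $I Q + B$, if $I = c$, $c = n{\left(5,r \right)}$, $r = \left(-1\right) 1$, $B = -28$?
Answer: $3556 - 448 \sqrt{26} \approx 1271.6$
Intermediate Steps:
$r = -1$
$Q = -448$ ($Q = 8 \left(4 - 60\right) = 8 \left(-56\right) = -448$)
$n{\left(Y,w \right)} = -8 + \sqrt{Y^{2} + w^{2}}$
$c = -8 + \sqrt{26}$ ($c = -8 + \sqrt{5^{2} + \left(-1\right)^{2}} = -8 + \sqrt{25 + 1} = -8 + \sqrt{26} \approx -2.901$)
$I = -8 + \sqrt{26} \approx -2.901$
$I Q + B = \left(-8 + \sqrt{26}\right) \left(-448\right) - 28 = \left(3584 - 448 \sqrt{26}\right) - 28 = 3556 - 448 \sqrt{26}$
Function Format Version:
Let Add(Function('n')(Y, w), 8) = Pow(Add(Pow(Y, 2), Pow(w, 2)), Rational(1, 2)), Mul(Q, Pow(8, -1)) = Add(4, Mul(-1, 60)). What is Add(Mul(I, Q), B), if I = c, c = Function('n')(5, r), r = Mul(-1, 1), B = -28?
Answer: Add(3556, Mul(-448, Pow(26, Rational(1, 2)))) ≈ 1271.6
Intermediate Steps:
r = -1
Q = -448 (Q = Mul(8, Add(4, Mul(-1, 60))) = Mul(8, Add(4, -60)) = Mul(8, -56) = -448)
Function('n')(Y, w) = Add(-8, Pow(Add(Pow(Y, 2), Pow(w, 2)), Rational(1, 2)))
c = Add(-8, Pow(26, Rational(1, 2))) (c = Add(-8, Pow(Add(Pow(5, 2), Pow(-1, 2)), Rational(1, 2))) = Add(-8, Pow(Add(25, 1), Rational(1, 2))) = Add(-8, Pow(26, Rational(1, 2))) ≈ -2.9010)
I = Add(-8, Pow(26, Rational(1, 2))) ≈ -2.9010
Add(Mul(I, Q), B) = Add(Mul(Add(-8, Pow(26, Rational(1, 2))), -448), -28) = Add(Add(3584, Mul(-448, Pow(26, Rational(1, 2)))), -28) = Add(3556, Mul(-448, Pow(26, Rational(1, 2))))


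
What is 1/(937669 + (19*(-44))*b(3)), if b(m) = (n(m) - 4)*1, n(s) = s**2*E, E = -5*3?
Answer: 1/1053873 ≈ 9.4888e-7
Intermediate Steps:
E = -15
n(s) = -15*s**2 (n(s) = s**2*(-15) = -15*s**2)
b(m) = -4 - 15*m**2 (b(m) = (-15*m**2 - 4)*1 = (-4 - 15*m**2)*1 = -4 - 15*m**2)
1/(937669 + (19*(-44))*b(3)) = 1/(937669 + (19*(-44))*(-4 - 15*3**2)) = 1/(937669 - 836*(-4 - 15*9)) = 1/(937669 - 836*(-4 - 135)) = 1/(937669 - 836*(-139)) = 1/(937669 + 116204) = 1/1053873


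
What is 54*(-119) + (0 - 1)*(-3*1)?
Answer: -6423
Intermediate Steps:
54*(-119) + (0 - 1)*(-3*1) = -6426 - 1*(-3) = -6426 + 3 = -6423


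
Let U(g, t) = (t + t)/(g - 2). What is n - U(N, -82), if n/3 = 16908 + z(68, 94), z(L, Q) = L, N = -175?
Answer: 9014092/177 ≈ 50927.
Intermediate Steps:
U(g, t) = 2*t/(-2 + g) (U(g, t) = (2*t)/(-2 + g) = 2*t/(-2 + g))
n = 50928 (n = 3*(16908 + 68) = 3*16976 = 50928)
n - U(N, -82) = 50928 - 2*(-82)/(-2 - 175) = 50928 - 2*(-82)/(-177) = 50928 - 2*(-82)*(-1)/177 = 50928 - 1*164/177 = 50928 - 164/177 = 9014092/177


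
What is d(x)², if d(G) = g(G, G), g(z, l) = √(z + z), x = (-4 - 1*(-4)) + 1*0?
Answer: 0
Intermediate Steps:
x = 0 (x = (-4 + 4) + 0 = 0 + 0 = 0)
g(z, l) = √2*√z (g(z, l) = √(2*z) = √2*√z)
d(G) = √2*√G
d(x)² = (√2*√0)² = (√2*0)² = 0² = 0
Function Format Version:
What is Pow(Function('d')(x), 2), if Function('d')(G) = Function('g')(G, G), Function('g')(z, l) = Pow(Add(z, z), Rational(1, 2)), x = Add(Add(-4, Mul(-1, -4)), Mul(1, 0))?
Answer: 0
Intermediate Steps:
x = 0 (x = Add(Add(-4, 4), 0) = Add(0, 0) = 0)
Function('g')(z, l) = Mul(Pow(2, Rational(1, 2)), Pow(z, Rational(1, 2))) (Function('g')(z, l) = Pow(Mul(2, z), Rational(1, 2)) = Mul(Pow(2, Rational(1, 2)), Pow(z, Rational(1, 2))))
Function('d')(G) = Mul(Pow(2, Rational(1, 2)), Pow(G, Rational(1, 2)))
Pow(Function('d')(x), 2) = Pow(Mul(Pow(2, Rational(1, 2)), Pow(0, Rational(1, 2))), 2) = Pow(Mul(Pow(2, Rational(1, 2)), 0), 2) = Pow(0, 2) = 0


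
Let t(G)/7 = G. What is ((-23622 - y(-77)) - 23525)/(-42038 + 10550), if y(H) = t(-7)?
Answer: 23549/15744 ≈ 1.4957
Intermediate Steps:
t(G) = 7*G
y(H) = -49 (y(H) = 7*(-7) = -49)
((-23622 - y(-77)) - 23525)/(-42038 + 10550) = ((-23622 - 1*(-49)) - 23525)/(-42038 + 10550) = ((-23622 + 49) - 23525)/(-31488) = (-23573 - 23525)*(-1/31488) = -47098*(-1/31488) = 23549/15744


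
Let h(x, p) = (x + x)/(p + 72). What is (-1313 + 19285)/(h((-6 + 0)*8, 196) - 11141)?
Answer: -1204124/746471 ≈ -1.6131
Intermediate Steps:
h(x, p) = 2*x/(72 + p) (h(x, p) = (2*x)/(72 + p) = 2*x/(72 + p))
(-1313 + 19285)/(h((-6 + 0)*8, 196) - 11141) = (-1313 + 19285)/(2*((-6 + 0)*8)/(72 + 196) - 11141) = 17972/(2*(-6*8)/268 - 11141) = 17972/(2*(-48)*(1/268) - 11141) = 17972/(-24/67 - 11141) = 17972/(-746471/67) = 17972*(-67/746471) = -1204124/746471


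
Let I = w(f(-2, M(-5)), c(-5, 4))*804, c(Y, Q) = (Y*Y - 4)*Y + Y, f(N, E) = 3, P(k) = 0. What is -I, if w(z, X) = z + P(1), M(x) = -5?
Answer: -2412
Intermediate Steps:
c(Y, Q) = Y + Y*(-4 + Y²) (c(Y, Q) = (Y² - 4)*Y + Y = (-4 + Y²)*Y + Y = Y*(-4 + Y²) + Y = Y + Y*(-4 + Y²))
w(z, X) = z (w(z, X) = z + 0 = z)
I = 2412 (I = 3*804 = 2412)
-I = -1*2412 = -2412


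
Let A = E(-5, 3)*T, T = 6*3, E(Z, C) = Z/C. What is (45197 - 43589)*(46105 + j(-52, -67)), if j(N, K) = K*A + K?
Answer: 77261184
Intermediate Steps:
T = 18
A = -30 (A = -5/3*18 = -30)
j(N, K) = -29*K (j(N, K) = K*(-30) + K = -30*K + K = -29*K)
(45197 - 43589)*(46105 + j(-52, -67)) = (45197 - 43589)*(46105 - 29*(-67)) = 1608*(46105 + 1943) = 1608*48048 = 77261184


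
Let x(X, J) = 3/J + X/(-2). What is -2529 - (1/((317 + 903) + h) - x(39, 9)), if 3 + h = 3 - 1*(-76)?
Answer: -3302425/1296 ≈ -2548.2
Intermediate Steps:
x(X, J) = 3/J - X/2 (x(X, J) = 3/J + X*(-1/2) = 3/J - X/2)
h = 76 (h = -3 + (3 - 1*(-76)) = -3 + (3 + 76) = -3 + 79 = 76)
-2529 - (1/((317 + 903) + h) - x(39, 9)) = -2529 - (1/((317 + 903) + 76) - (3/9 - 1/2*39)) = -2529 - (1/(1220 + 76) - (3*(1/9) - 39/2)) = -2529 - (1/1296 - (1/3 - 39/2)) = -2529 - (1/1296 - 1*(-115/6)) = -2529 - (1/1296 + 115/6) = -2529 - 1*24841/1296 = -2529 - 24841/1296 = -3302425/1296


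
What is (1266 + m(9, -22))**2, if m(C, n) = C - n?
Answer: 1682209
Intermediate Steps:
(1266 + m(9, -22))**2 = (1266 + (9 - 1*(-22)))**2 = (1266 + (9 + 22))**2 = (1266 + 31)**2 = 1297**2 = 1682209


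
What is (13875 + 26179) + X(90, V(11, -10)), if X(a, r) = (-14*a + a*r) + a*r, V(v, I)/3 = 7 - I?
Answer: 47974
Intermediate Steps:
V(v, I) = 21 - 3*I (V(v, I) = 3*(7 - I) = 21 - 3*I)
X(a, r) = -14*a + 2*a*r
(13875 + 26179) + X(90, V(11, -10)) = (13875 + 26179) + 2*90*(-7 + (21 - 3*(-10))) = 40054 + 2*90*(-7 + (21 + 30)) = 40054 + 2*90*(-7 + 51) = 40054 + 2*90*44 = 40054 + 7920 = 47974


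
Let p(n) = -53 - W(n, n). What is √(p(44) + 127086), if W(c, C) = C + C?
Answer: 3*√14105 ≈ 356.29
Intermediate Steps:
W(c, C) = 2*C
p(n) = -53 - 2*n
√(p(44) + 127086) = √((-53 - 2*44) + 127086) = √((-53 - 88) + 127086) = √(-141 + 127086) = √126945 = 3*√14105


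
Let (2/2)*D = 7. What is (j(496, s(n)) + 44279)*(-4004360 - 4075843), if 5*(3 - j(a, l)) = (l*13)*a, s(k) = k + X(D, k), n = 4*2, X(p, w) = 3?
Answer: -1215925107846/5 ≈ -2.4318e+11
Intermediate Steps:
D = 7
n = 8
s(k) = 3 + k (s(k) = k + 3 = 3 + k)
j(a, l) = 3 - 13*a*l/5 (j(a, l) = 3 - l*13*a/5 = 3 - 13*l*a/5 = 3 - 13*a*l/5)
(j(496, s(n)) + 44279)*(-4004360 - 4075843) = ((3 - 13/5*496*(3 + 8)) + 44279)*(-4004360 - 4075843) = ((3 - 13/5*496*11) + 44279)*(-8080203) = ((3 - 70928/5) + 44279)*(-8080203) = (-70913/5 + 44279)*(-8080203) = (150482/5)*(-8080203) = -1215925107846/5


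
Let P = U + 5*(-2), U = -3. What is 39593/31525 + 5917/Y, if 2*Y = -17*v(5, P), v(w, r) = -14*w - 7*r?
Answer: -358932149/11254425 ≈ -31.893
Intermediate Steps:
P = -13 (P = -3 + 5*(-2) = -3 - 10 = -13)
Y = -357/2 (Y = (-17*(-14*5 - 7*(-13)))/2 = (-17*(-70 + 91))/2 = (-17*21)/2 = (½)*(-357) = -357/2 ≈ -178.50)
39593/31525 + 5917/Y = 39593/31525 + 5917/(-357/2) = 39593*(1/31525) + 5917*(-2/357) = 39593/31525 - 11834/357 = -358932149/11254425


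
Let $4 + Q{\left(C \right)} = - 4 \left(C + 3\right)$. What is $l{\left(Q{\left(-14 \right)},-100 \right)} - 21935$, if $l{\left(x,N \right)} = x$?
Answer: $-21895$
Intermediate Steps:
$Q{\left(C \right)} = -16 - 4 C$ ($Q{\left(C \right)} = -4 - 4 \left(C + 3\right) = -4 - 4 \left(3 + C\right) = -4 - \left(12 + 4 C\right) = -16 - 4 C$)
$l{\left(Q{\left(-14 \right)},-100 \right)} - 21935 = \left(-16 - -56\right) - 21935 = \left(-16 + 56\right) - 21935 = 40 - 21935 = -21895$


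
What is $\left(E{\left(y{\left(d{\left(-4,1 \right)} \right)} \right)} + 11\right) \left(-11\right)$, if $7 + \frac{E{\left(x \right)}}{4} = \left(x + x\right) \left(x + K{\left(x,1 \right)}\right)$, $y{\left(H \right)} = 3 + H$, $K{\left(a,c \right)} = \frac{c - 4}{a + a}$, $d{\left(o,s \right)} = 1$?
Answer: $-1089$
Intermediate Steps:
$K{\left(a,c \right)} = \frac{-4 + c}{2 a}$
$E{\left(x \right)} = -28 + 8 x \left(x - \frac{3}{2 x}\right)$ ($E{\left(x \right)} = -28 + 4 \left(x + x\right) \left(x + \frac{-4 + 1}{2 x}\right) = -28 + 4 \cdot 2 x \left(x + \frac{1}{2} \frac{1}{x} \left(-3\right)\right) = -28 + 4 \cdot 2 x \left(x - \frac{3}{2 x}\right) = -28 + 8 x \left(x - \frac{3}{2 x}\right)$)
$\left(E{\left(y{\left(d{\left(-4,1 \right)} \right)} \right)} + 11\right) \left(-11\right) = \left(\left(-40 + 8 \left(3 + 1\right)^{2}\right) + 11\right) \left(-11\right) = \left(\left(-40 + 8 \cdot 4^{2}\right) + 11\right) \left(-11\right) = \left(\left(-40 + 8 \cdot 16\right) + 11\right) \left(-11\right) = \left(\left(-40 + 128\right) + 11\right) \left(-11\right) = \left(88 + 11\right) \left(-11\right) = 99 \left(-11\right) = -1089$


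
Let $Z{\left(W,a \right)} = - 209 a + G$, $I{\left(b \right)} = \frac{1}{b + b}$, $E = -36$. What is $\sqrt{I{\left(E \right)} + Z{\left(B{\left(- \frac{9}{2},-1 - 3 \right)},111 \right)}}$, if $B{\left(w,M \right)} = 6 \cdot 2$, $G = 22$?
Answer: $\frac{i \sqrt{3337490}}{12} \approx 152.24 i$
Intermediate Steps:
$B{\left(w,M \right)} = 12$
$I{\left(b \right)} = \frac{1}{2 b}$
$Z{\left(W,a \right)} = 22 - 209 a$ ($Z{\left(W,a \right)} = - 209 a + 22 = 22 - 209 a$)
$\sqrt{I{\left(E \right)} + Z{\left(B{\left(- \frac{9}{2},-1 - 3 \right)},111 \right)}} = \sqrt{\frac{1}{2 \left(-36\right)} + \left(22 - 23199\right)} = \sqrt{\frac{1}{2} \left(- \frac{1}{36}\right) + \left(22 - 23199\right)} = \sqrt{- \frac{1}{72} - 23177} = \sqrt{- \frac{1668745}{72}} = \frac{i \sqrt{3337490}}{12}$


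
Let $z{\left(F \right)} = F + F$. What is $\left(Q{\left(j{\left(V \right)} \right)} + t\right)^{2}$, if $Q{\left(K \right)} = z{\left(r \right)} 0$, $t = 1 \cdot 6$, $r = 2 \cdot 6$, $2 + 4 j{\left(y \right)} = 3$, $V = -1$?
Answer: $36$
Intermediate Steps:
$j{\left(y \right)} = \frac{1}{4}$ ($j{\left(y \right)} = - \frac{1}{2} + \frac{1}{4} \cdot 3 = - \frac{1}{2} + \frac{3}{4} = \frac{1}{4}$)
$r = 12$
$z{\left(F \right)} = 2 F$
$t = 6$
$Q{\left(K \right)} = 0$ ($Q{\left(K \right)} = 2 \cdot 12 \cdot 0 = 24 \cdot 0 = 0$)
$\left(Q{\left(j{\left(V \right)} \right)} + t\right)^{2} = \left(0 + 6\right)^{2} = 6^{2} = 36$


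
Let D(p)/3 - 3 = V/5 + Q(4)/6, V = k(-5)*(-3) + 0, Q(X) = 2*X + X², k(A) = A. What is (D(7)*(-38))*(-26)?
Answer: 29640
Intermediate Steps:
Q(X) = X² + 2*X
V = 15 (V = -5*(-3) + 0 = 15 + 0 = 15)
D(p) = 30 (D(p) = 9 + 3*(15/5 + (4*(2 + 4))/6) = 9 + 3*(15*(⅕) + (4*6)*(⅙)) = 9 + 3*(3 + 24*(⅙)) = 9 + 3*(3 + 4) = 9 + 3*7 = 9 + 21 = 30)
(D(7)*(-38))*(-26) = (30*(-38))*(-26) = -1140*(-26) = 29640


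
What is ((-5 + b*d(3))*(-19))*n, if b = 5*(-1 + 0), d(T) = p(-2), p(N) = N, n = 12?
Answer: -1140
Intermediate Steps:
d(T) = -2
b = -5 (b = 5*(-1) = -5)
((-5 + b*d(3))*(-19))*n = ((-5 - 5*(-2))*(-19))*12 = ((-5 + 10)*(-19))*12 = (5*(-19))*12 = -95*12 = -1140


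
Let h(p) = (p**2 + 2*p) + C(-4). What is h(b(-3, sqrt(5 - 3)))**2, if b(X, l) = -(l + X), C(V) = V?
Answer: 297 - 208*sqrt(2) ≈ 2.8436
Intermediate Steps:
b(X, l) = -X - l (b(X, l) = -(X + l) = -X - l)
h(p) = -4 + p**2 + 2*p (h(p) = (p**2 + 2*p) - 4 = -4 + p**2 + 2*p)
h(b(-3, sqrt(5 - 3)))**2 = (-4 + (-1*(-3) - sqrt(5 - 3))**2 + 2*(-1*(-3) - sqrt(5 - 3)))**2 = (-4 + (3 - sqrt(2))**2 + 2*(3 - sqrt(2)))**2 = (-4 + (3 - sqrt(2))**2 + (6 - 2*sqrt(2)))**2 = (2 + (3 - sqrt(2))**2 - 2*sqrt(2))**2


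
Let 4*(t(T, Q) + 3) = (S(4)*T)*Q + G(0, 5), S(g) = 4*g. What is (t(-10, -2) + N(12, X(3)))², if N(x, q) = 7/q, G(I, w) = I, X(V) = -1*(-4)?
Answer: 99225/16 ≈ 6201.6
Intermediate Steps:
X(V) = 4
t(T, Q) = -3 + 4*Q*T (t(T, Q) = -3 + (((4*4)*T)*Q + 0)/4 = -3 + ((16*T)*Q + 0)/4 = -3 + (16*Q*T + 0)/4 = -3 + (16*Q*T)/4 = -3 + 4*Q*T)
(t(-10, -2) + N(12, X(3)))² = ((-3 + 4*(-2)*(-10)) + 7/4)² = ((-3 + 80) + 7*(¼))² = (77 + 7/4)² = (315/4)² = 99225/16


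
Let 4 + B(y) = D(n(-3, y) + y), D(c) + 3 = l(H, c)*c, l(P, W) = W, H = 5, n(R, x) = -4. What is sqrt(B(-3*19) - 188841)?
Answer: I*sqrt(185127) ≈ 430.26*I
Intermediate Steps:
D(c) = -3 + c**2 (D(c) = -3 + c*c = -3 + c**2)
B(y) = -7 + (-4 + y)**2 (B(y) = -4 + (-3 + (-4 + y)**2) = -7 + (-4 + y)**2)
sqrt(B(-3*19) - 188841) = sqrt((-7 + (-4 - 3*19)**2) - 188841) = sqrt((-7 + (-4 - 57)**2) - 188841) = sqrt((-7 + (-61)**2) - 188841) = sqrt((-7 + 3721) - 188841) = sqrt(3714 - 188841) = sqrt(-185127) = I*sqrt(185127)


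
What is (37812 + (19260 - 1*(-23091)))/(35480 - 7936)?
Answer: 80163/27544 ≈ 2.9104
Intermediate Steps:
(37812 + (19260 - 1*(-23091)))/(35480 - 7936) = (37812 + (19260 + 23091))/27544 = (37812 + 42351)*(1/27544) = 80163*(1/27544) = 80163/27544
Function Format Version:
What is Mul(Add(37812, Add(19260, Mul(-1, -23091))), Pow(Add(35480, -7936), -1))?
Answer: Rational(80163, 27544) ≈ 2.9104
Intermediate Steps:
Mul(Add(37812, Add(19260, Mul(-1, -23091))), Pow(Add(35480, -7936), -1)) = Mul(Add(37812, Add(19260, 23091)), Pow(27544, -1)) = Mul(Add(37812, 42351), Rational(1, 27544)) = Mul(80163, Rational(1, 27544)) = Rational(80163, 27544)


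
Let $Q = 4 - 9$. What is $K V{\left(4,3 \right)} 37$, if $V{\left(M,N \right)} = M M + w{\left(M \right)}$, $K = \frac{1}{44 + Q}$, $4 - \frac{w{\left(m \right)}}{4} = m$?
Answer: $\frac{592}{39} \approx 15.179$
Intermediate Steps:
$Q = -5$ ($Q = 4 - 9 = -5$)
$w{\left(m \right)} = 16 - 4 m$
$K = \frac{1}{39}$ ($K = \frac{1}{44 - 5} = \frac{1}{39} \approx 0.025641$)
$V{\left(M,N \right)} = 16 + M^{2} - 4 M$ ($V{\left(M,N \right)} = M M - \left(-16 + 4 M\right) = M^{2} - \left(-16 + 4 M\right) = 16 + M^{2} - 4 M$)
$K V{\left(4,3 \right)} 37 = \frac{16 + 4^{2} - 16}{39} \cdot 37 = \frac{16 + 16 - 16}{39} \cdot 37 = \frac{1}{39} \cdot 16 \cdot 37 = \frac{16}{39} \cdot 37 = \frac{592}{39}$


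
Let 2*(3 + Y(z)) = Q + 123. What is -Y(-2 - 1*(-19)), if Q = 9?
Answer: -63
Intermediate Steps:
Y(z) = 63 (Y(z) = -3 + (9 + 123)/2 = -3 + (½)*132 = -3 + 66 = 63)
-Y(-2 - 1*(-19)) = -1*63 = -63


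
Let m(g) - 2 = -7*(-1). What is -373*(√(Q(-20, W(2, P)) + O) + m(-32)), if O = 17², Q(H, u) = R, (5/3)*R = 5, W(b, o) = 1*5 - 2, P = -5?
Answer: -3357 - 746*√73 ≈ -9730.8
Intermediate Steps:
W(b, o) = 3 (W(b, o) = 5 - 2 = 3)
R = 3 (R = (⅗)*5 = 3)
Q(H, u) = 3
O = 289
m(g) = 9 (m(g) = 2 - 7*(-1) = 2 + 7 = 9)
-373*(√(Q(-20, W(2, P)) + O) + m(-32)) = -373*(√(3 + 289) + 9) = -373*(√292 + 9) = -373*(2*√73 + 9) = -373*(9 + 2*√73) = -3357 - 746*√73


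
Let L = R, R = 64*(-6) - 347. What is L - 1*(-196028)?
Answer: 195297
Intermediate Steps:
R = -731 (R = -384 - 347 = -731)
L = -731
L - 1*(-196028) = -731 - 1*(-196028) = -731 + 196028 = 195297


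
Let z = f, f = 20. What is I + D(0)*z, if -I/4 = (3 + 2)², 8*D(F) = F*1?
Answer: -100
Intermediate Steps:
D(F) = F/8 (D(F) = (F*1)/8 = F/8)
I = -100 (I = -4*(3 + 2)² = -4*5² = -4*25 = -100)
z = 20
I + D(0)*z = -100 + ((⅛)*0)*20 = -100 + 0*20 = -100 + 0 = -100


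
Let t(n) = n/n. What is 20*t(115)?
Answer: 20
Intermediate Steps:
t(n) = 1
20*t(115) = 20*1 = 20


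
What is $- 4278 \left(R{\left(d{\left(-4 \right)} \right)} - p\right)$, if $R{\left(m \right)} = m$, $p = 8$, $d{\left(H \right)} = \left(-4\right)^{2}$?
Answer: $-34224$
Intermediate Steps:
$d{\left(H \right)} = 16$
$- 4278 \left(R{\left(d{\left(-4 \right)} \right)} - p\right) = - 4278 \left(16 - 8\right) = \left(-4278\right) 8 = -34224$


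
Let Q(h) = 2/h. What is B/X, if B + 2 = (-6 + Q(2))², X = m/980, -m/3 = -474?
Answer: 11270/711 ≈ 15.851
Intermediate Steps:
m = 1422 (m = -3*(-474) = 1422)
X = 711/490 (X = 1422/980 = 1422*(1/980) = 711/490 ≈ 1.4510)
B = 23 (B = -2 + (-6 + 2/2)² = -2 + (-6 + 2*(½))² = -2 + (-6 + 1)² = -2 + (-5)² = -2 + 25 = 23)
B/X = 23/(711/490) = 23*(490/711) = 11270/711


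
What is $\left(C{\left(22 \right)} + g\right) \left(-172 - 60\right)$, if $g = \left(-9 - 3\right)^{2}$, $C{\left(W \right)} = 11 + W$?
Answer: $-41064$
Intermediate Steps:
$g = 144$ ($g = \left(-12\right)^{2} = 144$)
$\left(C{\left(22 \right)} + g\right) \left(-172 - 60\right) = \left(\left(11 + 22\right) + 144\right) \left(-172 - 60\right) = \left(33 + 144\right) \left(-232\right) = 177 \left(-232\right) = -41064$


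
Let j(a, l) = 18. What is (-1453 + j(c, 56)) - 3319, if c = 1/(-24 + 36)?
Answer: -4754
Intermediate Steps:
c = 1/12 ≈ 0.083333
(-1453 + j(c, 56)) - 3319 = (-1453 + 18) - 3319 = -1435 - 3319 = -4754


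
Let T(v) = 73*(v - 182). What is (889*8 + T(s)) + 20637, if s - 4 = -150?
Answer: 3805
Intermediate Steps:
s = -146 (s = 4 - 150 = -146)
T(v) = -13286 + 73*v (T(v) = 73*(-182 + v) = -13286 + 73*v)
(889*8 + T(s)) + 20637 = (889*8 + (-13286 + 73*(-146))) + 20637 = (7112 + (-13286 - 10658)) + 20637 = (7112 - 23944) + 20637 = -16832 + 20637 = 3805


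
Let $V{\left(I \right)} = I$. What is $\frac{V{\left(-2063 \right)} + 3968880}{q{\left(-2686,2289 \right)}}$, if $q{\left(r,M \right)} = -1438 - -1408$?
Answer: $- \frac{3966817}{30} \approx -1.3223 \cdot 10^{5}$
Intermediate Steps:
$q{\left(r,M \right)} = -30$ ($q{\left(r,M \right)} = -1438 + 1408 = -30$)
$\frac{V{\left(-2063 \right)} + 3968880}{q{\left(-2686,2289 \right)}} = \frac{-2063 + 3968880}{-30} = 3966817 \left(- \frac{1}{30}\right) = - \frac{3966817}{30}$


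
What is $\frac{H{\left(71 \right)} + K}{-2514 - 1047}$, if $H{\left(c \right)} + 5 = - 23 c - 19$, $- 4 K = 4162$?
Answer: $\frac{5395}{7122} \approx 0.75751$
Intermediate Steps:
$K = - \frac{2081}{2}$ ($K = \left(- \frac{1}{4}\right) 4162 = - \frac{2081}{2} \approx -1040.5$)
$H{\left(c \right)} = -24 - 23 c$ ($H{\left(c \right)} = -5 - \left(19 + 23 c\right) = -24 - 23 c$)
$\frac{H{\left(71 \right)} + K}{-2514 - 1047} = \frac{\left(-24 - 1633\right) - \frac{2081}{2}}{-2514 - 1047} = \frac{\left(-24 - 1633\right) - \frac{2081}{2}}{-3561} = \left(-1657 - \frac{2081}{2}\right) \left(- \frac{1}{3561}\right) = \left(- \frac{5395}{2}\right) \left(- \frac{1}{3561}\right) = \frac{5395}{7122}$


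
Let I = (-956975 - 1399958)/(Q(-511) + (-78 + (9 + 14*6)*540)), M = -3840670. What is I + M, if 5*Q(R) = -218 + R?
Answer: -960106311935/249981 ≈ -3.8407e+6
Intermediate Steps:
Q(R) = -218/5 + R/5 (Q(R) = (-218 + R)/5 = -218/5 + R/5)
I = -11784665/249981 (I = (-956975 - 1399958)/((-218/5 + (1/5)*(-511)) + (-78 + (9 + 14*6)*540)) = -2356933/((-218/5 - 511/5) + (-78 + (9 + 84)*540)) = -2356933/(-729/5 + (-78 + 93*540)) = -2356933/(-729/5 + (-78 + 50220)) = -2356933/(-729/5 + 50142) = -2356933/249981/5 = -2356933*5/249981 = -11784665/249981 ≈ -47.142)
I + M = -11784665/249981 - 3840670 = -960106311935/249981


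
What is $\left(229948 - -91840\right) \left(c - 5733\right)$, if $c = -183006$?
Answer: $-60733945332$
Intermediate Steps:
$\left(229948 - -91840\right) \left(c - 5733\right) = \left(229948 - -91840\right) \left(-183006 - 5733\right) = \left(229948 + 91840\right) \left(-188739\right) = 321788 \left(-188739\right) = -60733945332$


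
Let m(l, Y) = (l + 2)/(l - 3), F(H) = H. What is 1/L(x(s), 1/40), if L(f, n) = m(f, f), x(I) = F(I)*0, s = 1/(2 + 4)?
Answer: -3/2 ≈ -1.5000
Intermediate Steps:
m(l, Y) = (2 + l)/(-3 + l)
s = 1/6 ≈ 0.16667
x(I) = 0 (x(I) = I*0 = 0)
L(f, n) = (2 + f)/(-3 + f)
1/L(x(s), 1/40) = 1/((2 + 0)/(-3 + 0)) = 1/(2/(-3)) = 1/(-1/3*2) = 1/(-2/3) = -3/2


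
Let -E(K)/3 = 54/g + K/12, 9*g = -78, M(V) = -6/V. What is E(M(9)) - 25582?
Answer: -1993925/78 ≈ -25563.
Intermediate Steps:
g = -26/3 (g = (⅑)*(-78) = -26/3 ≈ -8.6667)
E(K) = 243/13 - K/4 (E(K) = -3*(54/(-26/3) + K/12) = -3*(54*(-3/26) + K*(1/12)) = -3*(-81/13 + K/12) = 243/13 - K/4)
E(M(9)) - 25582 = (243/13 - (-3)/(2*9)) - 25582 = (243/13 - ¼*(-⅔)) - 25582 = (243/13 + ⅙) - 25582 = 1471/78 - 25582 = -1993925/78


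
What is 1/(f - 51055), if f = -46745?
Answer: -1/97800 ≈ -1.0225e-5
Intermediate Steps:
1/(f - 51055) = 1/(-46745 - 51055) = 1/(-97800) = -1/97800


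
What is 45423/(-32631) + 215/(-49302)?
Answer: -748820137/536257854 ≈ -1.3964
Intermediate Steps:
45423/(-32631) + 215/(-49302) = 45423*(-1/32631) + 215*(-1/49302) = -15141/10877 - 215/49302 = -748820137/536257854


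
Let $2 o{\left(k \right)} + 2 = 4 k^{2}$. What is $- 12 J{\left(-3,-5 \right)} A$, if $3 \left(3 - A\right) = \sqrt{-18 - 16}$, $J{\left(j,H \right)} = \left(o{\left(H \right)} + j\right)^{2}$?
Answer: $-76176 + 8464 i \sqrt{34} \approx -76176.0 + 49353.0 i$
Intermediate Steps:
$o{\left(k \right)} = -1 + 2 k^{2}$ ($o{\left(k \right)} = -1 + \frac{4 k^{2}}{2} = -1 + 2 k^{2}$)
$J{\left(j,H \right)} = \left(-1 + j + 2 H^{2}\right)^{2}$ ($J{\left(j,H \right)} = \left(\left(-1 + 2 H^{2}\right) + j\right)^{2} = \left(-1 + j + 2 H^{2}\right)^{2}$)
$A = 3 - \frac{i \sqrt{34}}{3}$ ($A = 3 - \frac{\sqrt{-18 - 16}}{3} = 3 - \frac{\sqrt{-34}}{3} = 3 - \frac{i \sqrt{34}}{3} \approx 3.0 - 1.9437 i$)
$- 12 J{\left(-3,-5 \right)} A = - 12 \left(-1 - 3 + 2 \left(-5\right)^{2}\right)^{2} \left(3 - \frac{i \sqrt{34}}{3}\right) = - 12 \left(-1 - 3 + 2 \cdot 25\right)^{2} \left(3 - \frac{i \sqrt{34}}{3}\right) = - 12 \left(-1 - 3 + 50\right)^{2} \left(3 - \frac{i \sqrt{34}}{3}\right) = - 12 \cdot 46^{2} \left(3 - \frac{i \sqrt{34}}{3}\right) = \left(-12\right) 2116 \left(3 - \frac{i \sqrt{34}}{3}\right) = - 25392 \left(3 - \frac{i \sqrt{34}}{3}\right) = -76176 + 8464 i \sqrt{34}$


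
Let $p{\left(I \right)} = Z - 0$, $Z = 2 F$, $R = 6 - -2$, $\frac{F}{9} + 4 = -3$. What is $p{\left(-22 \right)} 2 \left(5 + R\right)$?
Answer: $-3276$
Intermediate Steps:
$F = -63$ ($F = -36 + 9 \left(-3\right) = -36 - 27 = -63$)
$R = 8$ ($R = 6 + 2 = 8$)
$Z = -126$ ($Z = 2 \left(-63\right) = -126$)
$p{\left(I \right)} = -126$ ($p{\left(I \right)} = -126 - 0 = -126 + 0 = -126$)
$p{\left(-22 \right)} 2 \left(5 + R\right) = - 126 \cdot 2 \left(5 + 8\right) = - 126 \cdot 2 \cdot 13 = \left(-126\right) 26 = -3276$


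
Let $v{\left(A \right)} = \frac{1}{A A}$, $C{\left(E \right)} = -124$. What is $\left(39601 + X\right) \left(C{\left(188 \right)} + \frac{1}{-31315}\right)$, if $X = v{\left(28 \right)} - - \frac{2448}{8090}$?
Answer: $- \frac{69665899182300343}{14186947600} \approx -4.9106 \cdot 10^{6}$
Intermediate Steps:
$v{\left(A \right)} = \frac{1}{A^{2}}$
$X = \frac{963661}{3171280}$ ($X = \frac{1}{784} - - \frac{2448}{8090} = \frac{1}{784} - \left(-2448\right) \frac{1}{8090} = \frac{1}{784} - - \frac{1224}{4045} = \frac{1}{784} + \frac{1224}{4045} = \frac{963661}{3171280} \approx 0.30387$)
$\left(39601 + X\right) \left(C{\left(188 \right)} + \frac{1}{-31315}\right) = \left(39601 + \frac{963661}{3171280}\right) \left(-124 + \frac{1}{-31315}\right) = \frac{125586822941 \left(-124 - \frac{1}{31315}\right)}{3171280} = \frac{125586822941}{3171280} \left(- \frac{3883061}{31315}\right) = - \frac{69665899182300343}{14186947600}$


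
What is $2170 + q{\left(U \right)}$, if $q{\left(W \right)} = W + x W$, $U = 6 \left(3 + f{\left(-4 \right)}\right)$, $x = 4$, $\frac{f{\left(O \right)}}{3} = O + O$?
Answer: $1540$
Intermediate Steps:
$f{\left(O \right)} = 6 O$ ($f{\left(O \right)} = 3 \left(O + O\right) = 3 \cdot 2 O = 6 O$)
$U = -126$ ($U = 6 \left(3 + 6 \left(-4\right)\right) = 6 \left(3 - 24\right) = 6 \left(-21\right) = -126$)
$q{\left(W \right)} = 5 W$ ($q{\left(W \right)} = W + 4 W = 5 W$)
$2170 + q{\left(U \right)} = 2170 + 5 \left(-126\right) = 2170 - 630 = 1540$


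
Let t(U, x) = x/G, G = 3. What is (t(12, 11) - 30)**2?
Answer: 6241/9 ≈ 693.44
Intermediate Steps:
t(U, x) = x/3
(t(12, 11) - 30)**2 = ((1/3)*11 - 30)**2 = (11/3 - 30)**2 = (-79/3)**2 = 6241/9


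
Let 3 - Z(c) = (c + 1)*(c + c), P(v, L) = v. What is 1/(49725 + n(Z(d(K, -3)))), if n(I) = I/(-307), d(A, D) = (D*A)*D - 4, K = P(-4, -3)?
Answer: 307/15268692 ≈ 2.0106e-5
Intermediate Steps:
K = -4
d(A, D) = -4 + A*D² (d(A, D) = (A*D)*D - 4 = A*D² - 4 = -4 + A*D²)
Z(c) = 3 - 2*c*(1 + c) (Z(c) = 3 - (c + 1)*(c + c) = 3 - (1 + c)*2*c = 3 - 2*c*(1 + c))
n(I) = -I/307 (n(I) = I*(-1/307) = -I/307)
1/(49725 + n(Z(d(K, -3)))) = 1/(49725 - (3 - 2*(-4 - 4*(-3)²) - 2*(-4 - 4*(-3)²)²)/307) = 1/(49725 - (3 - 2*(-4 - 4*9) - 2*(-4 - 4*9)²)/307) = 1/(49725 - (3 - 2*(-4 - 36) - 2*(-4 - 36)²)/307) = 1/(49725 - (3 - 2*(-40) - 2*(-40)²)/307) = 1/(49725 - (3 + 80 - 2*1600)/307) = 1/(49725 - (3 + 80 - 3200)/307) = 1/(49725 - 1/307*(-3117)) = 1/(49725 + 3117/307) = 1/(15268692/307) = 307/15268692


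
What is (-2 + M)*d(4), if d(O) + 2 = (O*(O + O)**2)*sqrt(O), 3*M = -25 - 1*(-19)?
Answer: -2040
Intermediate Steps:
M = -2 (M = (-25 - 1*(-19))/3 = (-25 + 19)/3 = (1/3)*(-6) = -2)
d(O) = -2 + 4*O**(7/2) (d(O) = -2 + (O*(O + O)**2)*sqrt(O) = -2 + (O*(2*O)**2)*sqrt(O) = -2 + (O*(4*O**2))*sqrt(O) = -2 + (4*O**3)*sqrt(O) = -2 + 4*O**(7/2))
(-2 + M)*d(4) = (-2 - 2)*(-2 + 4*4**(7/2)) = -4*(-2 + 4*128) = -4*(-2 + 512) = -4*510 = -2040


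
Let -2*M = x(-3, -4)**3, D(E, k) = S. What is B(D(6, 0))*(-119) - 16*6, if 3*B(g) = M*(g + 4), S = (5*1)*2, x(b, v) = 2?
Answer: 6376/3 ≈ 2125.3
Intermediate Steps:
S = 10 (S = 5*2 = 10)
D(E, k) = 10
M = -4 (M = -1/2*2**3 = -1/2*8 = -4)
B(g) = -16/3 - 4*g/3 (B(g) = (-4*(g + 4))/3 = (-4*(4 + g))/3 = (-16 - 4*g)/3 = -16/3 - 4*g/3)
B(D(6, 0))*(-119) - 16*6 = (-16/3 - 4/3*10)*(-119) - 16*6 = (-16/3 - 40/3)*(-119) - 96 = -56/3*(-119) - 96 = 6664/3 - 96 = 6376/3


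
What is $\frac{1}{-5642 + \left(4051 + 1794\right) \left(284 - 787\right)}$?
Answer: $- \frac{1}{2945677} \approx -3.3948 \cdot 10^{-7}$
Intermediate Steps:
$\frac{1}{-5642 + \left(4051 + 1794\right) \left(284 - 787\right)} = \frac{1}{-5642 + 5845 \left(-503\right)} = \frac{1}{-5642 - 2940035} = \frac{1}{-2945677} = - \frac{1}{2945677}$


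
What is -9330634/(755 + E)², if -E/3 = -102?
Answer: -9330634/1125721 ≈ -8.2886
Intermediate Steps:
E = 306 (E = -3*(-102) = 306)
-9330634/(755 + E)² = -9330634/(755 + 306)² = -9330634/(1061²) = -9330634/1125721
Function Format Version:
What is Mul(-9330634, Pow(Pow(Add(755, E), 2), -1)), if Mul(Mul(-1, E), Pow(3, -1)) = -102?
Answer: Rational(-9330634, 1125721) ≈ -8.2886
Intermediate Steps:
E = 306 (E = Mul(-3, -102) = 306)
Mul(-9330634, Pow(Pow(Add(755, E), 2), -1)) = Mul(-9330634, Pow(Pow(Add(755, 306), 2), -1)) = Mul(-9330634, Pow(Pow(1061, 2), -1)) = Mul(-9330634, Pow(1125721, -1)) = Mul(-9330634, Rational(1, 1125721)) = Rational(-9330634, 1125721)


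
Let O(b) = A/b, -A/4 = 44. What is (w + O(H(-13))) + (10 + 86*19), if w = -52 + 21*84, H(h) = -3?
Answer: 10244/3 ≈ 3414.7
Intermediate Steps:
A = -176 (A = -4*44 = -176)
w = 1712 (w = -52 + 1764 = 1712)
O(b) = -176/b
(w + O(H(-13))) + (10 + 86*19) = (1712 - 176/(-3)) + (10 + 86*19) = (1712 - 176*(-1/3)) + (10 + 1634) = (1712 + 176/3) + 1644 = 5312/3 + 1644 = 10244/3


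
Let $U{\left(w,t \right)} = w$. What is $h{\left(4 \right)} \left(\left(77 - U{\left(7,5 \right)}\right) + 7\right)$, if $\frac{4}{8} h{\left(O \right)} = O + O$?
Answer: $1232$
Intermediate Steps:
$h{\left(O \right)} = 4 O$ ($h{\left(O \right)} = 2 \left(O + O\right) = 2 \cdot 2 O = 4 O$)
$h{\left(4 \right)} \left(\left(77 - U{\left(7,5 \right)}\right) + 7\right) = 4 \cdot 4 \left(\left(77 - 7\right) + 7\right) = 16 \left(\left(77 - 7\right) + 7\right) = 16 \left(70 + 7\right) = 16 \cdot 77 = 1232$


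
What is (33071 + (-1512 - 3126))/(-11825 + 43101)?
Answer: 28433/31276 ≈ 0.90910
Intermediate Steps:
(33071 + (-1512 - 3126))/(-11825 + 43101) = (33071 - 4638)/31276 = 28433*(1/31276) = 28433/31276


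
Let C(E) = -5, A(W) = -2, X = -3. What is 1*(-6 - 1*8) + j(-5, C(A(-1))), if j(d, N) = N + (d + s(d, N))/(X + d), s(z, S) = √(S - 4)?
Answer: -147/8 - 3*I/8 ≈ -18.375 - 0.375*I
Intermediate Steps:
s(z, S) = √(-4 + S)
j(d, N) = N + (d + √(-4 + N))/(-3 + d)
1*(-6 - 1*8) + j(-5, C(A(-1))) = 1*(-6 - 1*8) + (-5 + √(-4 - 5) - 3*(-5) - 5*(-5))/(-3 - 5) = 1*(-6 - 8) + (-5 + √(-9) + 15 + 25)/(-8) = 1*(-14) - (-5 + 3*I + 15 + 25)/8 = -14 - (35 + 3*I)/8 = -14 + (-35/8 - 3*I/8) = -147/8 - 3*I/8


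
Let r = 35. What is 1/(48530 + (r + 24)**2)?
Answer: 1/52011 ≈ 1.9227e-5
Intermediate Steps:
1/(48530 + (r + 24)**2) = 1/(48530 + (35 + 24)**2) = 1/(48530 + 59**2) = 1/(48530 + 3481) = 1/52011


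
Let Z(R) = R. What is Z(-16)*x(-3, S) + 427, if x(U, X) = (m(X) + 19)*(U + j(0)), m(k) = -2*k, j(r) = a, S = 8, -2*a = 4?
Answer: 667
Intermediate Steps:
a = -2 (a = -1/2*4 = -2)
j(r) = -2
x(U, X) = (-2 + U)*(19 - 2*X) (x(U, X) = (-2*X + 19)*(U - 2) = (19 - 2*X)*(-2 + U) = (-2 + U)*(19 - 2*X))
Z(-16)*x(-3, S) + 427 = -16*(-38 + 4*8 + 19*(-3) - 2*(-3)*8) + 427 = -16*(-38 + 32 - 57 + 48) + 427 = -16*(-15) + 427 = 240 + 427 = 667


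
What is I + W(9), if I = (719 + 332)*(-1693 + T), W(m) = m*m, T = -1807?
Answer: -3678419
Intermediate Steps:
W(m) = m²
I = -3678500 (I = (719 + 332)*(-1693 - 1807) = 1051*(-3500) = -3678500)
I + W(9) = -3678500 + 9² = -3678500 + 81 = -3678419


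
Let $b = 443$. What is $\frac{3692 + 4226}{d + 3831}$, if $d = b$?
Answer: $\frac{3959}{2137} \approx 1.8526$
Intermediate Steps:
$d = 443$
$\frac{3692 + 4226}{d + 3831} = \frac{3692 + 4226}{443 + 3831} = \frac{7918}{4274} = 7918 \cdot \frac{1}{4274} = \frac{3959}{2137}$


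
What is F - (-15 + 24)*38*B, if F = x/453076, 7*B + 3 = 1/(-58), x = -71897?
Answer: 1934814887/13139204 ≈ 147.26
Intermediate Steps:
B = -25/58 (B = -3/7 + (1/7)/(-58) = -3/7 + (1/7)*(-1/58) = -3/7 - 1/406 = -25/58 ≈ -0.43103)
F = -71897/453076 ≈ -0.15869
F - (-15 + 24)*38*B = -71897/453076 - (-15 + 24)*38*(-25)/58 = -71897/453076 - 9*38*(-25)/58 = -71897/453076 - 342*(-25)/58 = -71897/453076 - 1*(-4275/29) = -71897/453076 + 4275/29 = 1934814887/13139204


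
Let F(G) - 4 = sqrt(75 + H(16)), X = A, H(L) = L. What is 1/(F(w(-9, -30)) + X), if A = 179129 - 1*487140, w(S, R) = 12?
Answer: -44001/13552615994 - sqrt(91)/94868311958 ≈ -3.2468e-6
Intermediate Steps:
A = -308011 (A = 179129 - 487140 = -308011)
X = -308011
F(G) = 4 + sqrt(91) (F(G) = 4 + sqrt(75 + 16) = 4 + sqrt(91))
1/(F(w(-9, -30)) + X) = 1/((4 + sqrt(91)) - 308011) = 1/(-308007 + sqrt(91))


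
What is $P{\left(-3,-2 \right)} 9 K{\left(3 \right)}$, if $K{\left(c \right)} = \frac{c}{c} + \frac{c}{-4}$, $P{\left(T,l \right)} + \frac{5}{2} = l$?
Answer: $- \frac{81}{8} \approx -10.125$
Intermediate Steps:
$P{\left(T,l \right)} = - \frac{5}{2} + l$
$K{\left(c \right)} = 1 - \frac{c}{4}$ ($K{\left(c \right)} = 1 + c \left(- \frac{1}{4}\right) = 1 - \frac{c}{4}$)
$P{\left(-3,-2 \right)} 9 K{\left(3 \right)} = \left(- \frac{5}{2} - 2\right) 9 \left(1 - \frac{3}{4}\right) = \left(- \frac{9}{2}\right) 9 \left(1 - \frac{3}{4}\right) = \left(- \frac{81}{2}\right) \frac{1}{4} = - \frac{81}{8}$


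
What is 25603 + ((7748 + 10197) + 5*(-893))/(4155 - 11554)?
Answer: 189423117/7399 ≈ 25601.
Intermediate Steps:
25603 + ((7748 + 10197) + 5*(-893))/(4155 - 11554) = 25603 + (17945 - 4465)/(-7399) = 25603 + 13480*(-1/7399) = 25603 - 13480/7399 = 189423117/7399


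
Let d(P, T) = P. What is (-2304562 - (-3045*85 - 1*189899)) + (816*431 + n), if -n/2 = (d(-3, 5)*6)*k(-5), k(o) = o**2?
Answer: -1503242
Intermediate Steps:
n = 900 (n = -2*(-3*6)*(-5)**2 = -(-36)*25 = -2*(-450) = 900)
(-2304562 - (-3045*85 - 1*189899)) + (816*431 + n) = (-2304562 - (-3045*85 - 1*189899)) + (816*431 + 900) = (-2304562 - (-258825 - 189899)) + (351696 + 900) = (-2304562 - 1*(-448724)) + 352596 = (-2304562 + 448724) + 352596 = -1855838 + 352596 = -1503242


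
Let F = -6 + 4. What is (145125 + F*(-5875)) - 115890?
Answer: 40985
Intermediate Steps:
F = -2
(145125 + F*(-5875)) - 115890 = (145125 - 2*(-5875)) - 115890 = (145125 + 11750) - 115890 = 156875 - 115890 = 40985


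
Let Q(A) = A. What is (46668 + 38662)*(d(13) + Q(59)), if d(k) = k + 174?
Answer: 20991180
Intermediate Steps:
d(k) = 174 + k
(46668 + 38662)*(d(13) + Q(59)) = (46668 + 38662)*((174 + 13) + 59) = 85330*(187 + 59) = 85330*246 = 20991180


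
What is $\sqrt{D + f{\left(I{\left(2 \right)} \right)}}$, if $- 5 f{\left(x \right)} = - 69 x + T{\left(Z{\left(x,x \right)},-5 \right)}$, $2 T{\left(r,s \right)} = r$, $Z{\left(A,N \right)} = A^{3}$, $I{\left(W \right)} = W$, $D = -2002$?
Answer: $\frac{2 i \sqrt{12345}}{5} \approx 44.443 i$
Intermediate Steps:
$T{\left(r,s \right)} = \frac{r}{2}$
$f{\left(x \right)} = - \frac{x^{3}}{10} + \frac{69 x}{5}$ ($f{\left(x \right)} = - \frac{- 69 x + \frac{x^{3}}{2}}{5} = - \frac{\frac{x^{3}}{2} - 69 x}{5} = - \frac{x^{3}}{10} + \frac{69 x}{5}$)
$\sqrt{D + f{\left(I{\left(2 \right)} \right)}} = \sqrt{-2002 + \frac{1}{10} \cdot 2 \left(138 - 2^{2}\right)} = \sqrt{-2002 + \frac{1}{10} \cdot 2 \left(138 - 4\right)} = \sqrt{-2002 + \frac{1}{10} \cdot 2 \cdot 134} = \sqrt{-2002 + \frac{134}{5}} = \sqrt{- \frac{9876}{5}} = \frac{2 i \sqrt{12345}}{5}$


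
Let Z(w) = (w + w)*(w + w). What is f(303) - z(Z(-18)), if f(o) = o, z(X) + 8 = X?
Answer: -985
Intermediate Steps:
Z(w) = 4*w**2 (Z(w) = (2*w)*(2*w) = 4*w**2)
z(X) = -8 + X
f(303) - z(Z(-18)) = 303 - (-8 + 4*(-18)**2) = 303 - (-8 + 4*324) = 303 - (-8 + 1296) = 303 - 1*1288 = 303 - 1288 = -985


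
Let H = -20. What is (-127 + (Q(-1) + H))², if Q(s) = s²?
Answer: 21316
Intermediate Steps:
(-127 + (Q(-1) + H))² = (-127 + ((-1)² - 20))² = (-127 + (1 - 20))² = (-127 - 19)² = (-146)² = 21316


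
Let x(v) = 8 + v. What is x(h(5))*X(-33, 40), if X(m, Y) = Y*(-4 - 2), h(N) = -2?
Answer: -1440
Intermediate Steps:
X(m, Y) = -6*Y (X(m, Y) = Y*(-6) = -6*Y)
x(h(5))*X(-33, 40) = (8 - 2)*(-6*40) = 6*(-240) = -1440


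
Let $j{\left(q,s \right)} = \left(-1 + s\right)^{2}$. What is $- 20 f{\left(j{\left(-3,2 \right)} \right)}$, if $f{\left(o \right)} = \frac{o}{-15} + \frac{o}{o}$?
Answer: $- \frac{56}{3} \approx -18.667$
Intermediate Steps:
$f{\left(o \right)} = 1 - \frac{o}{15}$ ($f{\left(o \right)} = o \left(- \frac{1}{15}\right) + 1 = - \frac{o}{15} + 1 = 1 - \frac{o}{15}$)
$- 20 f{\left(j{\left(-3,2 \right)} \right)} = - 20 \left(1 - \frac{\left(-1 + 2\right)^{2}}{15}\right) = - 20 \left(1 - \frac{1^{2}}{15}\right) = - 20 \left(1 - \frac{1}{15}\right) = \left(-20\right) \frac{14}{15} = - \frac{56}{3}$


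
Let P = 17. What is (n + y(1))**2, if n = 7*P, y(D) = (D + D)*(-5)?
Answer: 11881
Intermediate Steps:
y(D) = -10*D (y(D) = (2*D)*(-5) = -10*D)
n = 119 (n = 7*17 = 119)
(n + y(1))**2 = (119 - 10*1)**2 = (119 - 10)**2 = 109**2 = 11881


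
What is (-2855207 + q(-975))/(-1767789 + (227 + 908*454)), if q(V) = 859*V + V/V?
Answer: 3692731/1355330 ≈ 2.7246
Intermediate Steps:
q(V) = 1 + 859*V (q(V) = 859*V + 1 = 1 + 859*V)
(-2855207 + q(-975))/(-1767789 + (227 + 908*454)) = (-2855207 + (1 + 859*(-975)))/(-1767789 + (227 + 908*454)) = (-2855207 + (1 - 837525))/(-1767789 + (227 + 412232)) = (-2855207 - 837524)/(-1767789 + 412459) = -3692731/(-1355330) = -3692731*(-1/1355330) = 3692731/1355330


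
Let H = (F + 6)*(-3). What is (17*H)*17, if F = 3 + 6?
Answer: -13005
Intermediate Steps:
F = 9
H = -45 (H = (9 + 6)*(-3) = 15*(-3) = -45)
(17*H)*17 = (17*(-45))*17 = -765*17 = -13005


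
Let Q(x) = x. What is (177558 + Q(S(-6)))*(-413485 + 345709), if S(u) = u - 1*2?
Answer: -12033628800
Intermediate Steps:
S(u) = -2 + u (S(u) = u - 2 = -2 + u)
(177558 + Q(S(-6)))*(-413485 + 345709) = (177558 + (-2 - 6))*(-413485 + 345709) = (177558 - 8)*(-67776) = 177550*(-67776) = -12033628800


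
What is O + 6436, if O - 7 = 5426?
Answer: 11869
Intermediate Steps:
O = 5433 (O = 7 + 5426 = 5433)
O + 6436 = 5433 + 6436 = 11869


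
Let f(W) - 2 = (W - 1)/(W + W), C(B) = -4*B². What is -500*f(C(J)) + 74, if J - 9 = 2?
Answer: -284717/242 ≈ -1176.5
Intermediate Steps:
J = 11 (J = 9 + 2 = 11)
f(W) = 2 + (-1 + W)/(2*W) (f(W) = 2 + (W - 1)/(W + W) = 2 + (-1 + W)/((2*W)) = 2 + (-1 + W)*(1/(2*W)) = 2 + (-1 + W)/(2*W))
-500*f(C(J)) + 74 = -250*(-1 + 5*(-4*11²))/((-4*11²)) + 74 = -250*(-1 + 5*(-4*121))/((-4*121)) + 74 = -250*(-1 + 5*(-484))/(-484) + 74 = -250*(-1)*(-1 - 2420)/484 + 74 = -250*(-1)*(-2421)/484 + 74 = -500*2421/968 + 74 = -302625/242 + 74 = -284717/242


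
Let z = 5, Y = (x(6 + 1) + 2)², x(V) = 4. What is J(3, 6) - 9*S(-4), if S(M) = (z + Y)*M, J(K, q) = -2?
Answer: 1474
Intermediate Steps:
Y = 36 (Y = (4 + 2)² = 6² = 36)
S(M) = 41*M (S(M) = (5 + 36)*M = 41*M)
J(3, 6) - 9*S(-4) = -2 - 369*(-4) = -2 - 9*(-164) = -2 + 1476 = 1474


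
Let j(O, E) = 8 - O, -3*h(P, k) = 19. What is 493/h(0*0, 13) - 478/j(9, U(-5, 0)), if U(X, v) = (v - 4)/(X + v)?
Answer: 7603/19 ≈ 400.16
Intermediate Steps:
h(P, k) = -19/3 (h(P, k) = -1/3*19 = -19/3)
U(X, v) = (-4 + v)/(X + v)
493/h(0*0, 13) - 478/j(9, U(-5, 0)) = 493/(-19/3) - 478/(8 - 1*9) = 493*(-3/19) - 478/(8 - 9) = -1479/19 - 478/(-1) = -1479/19 - 478*(-1) = -1479/19 + 478 = 7603/19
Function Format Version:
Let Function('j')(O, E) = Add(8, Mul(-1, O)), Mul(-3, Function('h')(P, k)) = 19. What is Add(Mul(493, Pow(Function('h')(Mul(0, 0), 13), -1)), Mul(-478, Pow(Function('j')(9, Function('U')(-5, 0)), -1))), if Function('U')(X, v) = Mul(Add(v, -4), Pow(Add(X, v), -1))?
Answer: Rational(7603, 19) ≈ 400.16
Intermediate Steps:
Function('h')(P, k) = Rational(-19, 3) (Function('h')(P, k) = Mul(Rational(-1, 3), 19) = Rational(-19, 3))
Function('U')(X, v) = Mul(Pow(Add(X, v), -1), Add(-4, v)) (Function('U')(X, v) = Mul(Add(-4, v), Pow(Add(X, v), -1)) = Mul(Pow(Add(X, v), -1), Add(-4, v)))
Add(Mul(493, Pow(Function('h')(Mul(0, 0), 13), -1)), Mul(-478, Pow(Function('j')(9, Function('U')(-5, 0)), -1))) = Add(Mul(493, Pow(Rational(-19, 3), -1)), Mul(-478, Pow(Add(8, Mul(-1, 9)), -1))) = Add(Mul(493, Rational(-3, 19)), Mul(-478, Pow(Add(8, -9), -1))) = Add(Rational(-1479, 19), Mul(-478, Pow(-1, -1))) = Add(Rational(-1479, 19), Mul(-478, -1)) = Add(Rational(-1479, 19), 478) = Rational(7603, 19)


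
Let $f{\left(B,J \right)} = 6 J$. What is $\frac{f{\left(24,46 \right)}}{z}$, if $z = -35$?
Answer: $- \frac{276}{35} \approx -7.8857$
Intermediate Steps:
$\frac{f{\left(24,46 \right)}}{z} = \frac{6 \cdot 46}{-35} = 276 \left(- \frac{1}{35}\right) = - \frac{276}{35}$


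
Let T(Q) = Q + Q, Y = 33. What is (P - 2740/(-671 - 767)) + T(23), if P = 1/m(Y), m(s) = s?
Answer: 1137371/23727 ≈ 47.936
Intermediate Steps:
T(Q) = 2*Q
P = 1/33 ≈ 0.030303
(P - 2740/(-671 - 767)) + T(23) = (1/33 - 2740/(-671 - 767)) + 2*23 = (1/33 - 2740/(-1438)) + 46 = (1/33 - 2740*(-1/1438)) + 46 = (1/33 + 1370/719) + 46 = 45929/23727 + 46 = 1137371/23727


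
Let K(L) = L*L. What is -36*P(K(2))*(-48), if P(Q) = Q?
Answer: 6912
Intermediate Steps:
K(L) = L**2
-36*P(K(2))*(-48) = -36*2**2*(-48) = -36*4*(-48) = -144*(-48) = 6912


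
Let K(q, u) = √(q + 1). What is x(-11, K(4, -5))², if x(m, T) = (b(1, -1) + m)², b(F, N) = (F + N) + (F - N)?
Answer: 6561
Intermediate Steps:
b(F, N) = 2*F
K(q, u) = √(1 + q)
x(m, T) = (2 + m)² (x(m, T) = (2*1 + m)² = (2 + m)²)
x(-11, K(4, -5))² = ((2 - 11)²)² = ((-9)²)² = 81² = 6561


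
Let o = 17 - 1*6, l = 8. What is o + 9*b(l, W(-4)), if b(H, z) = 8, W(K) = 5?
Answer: 83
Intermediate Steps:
o = 11 (o = 17 - 6 = 11)
o + 9*b(l, W(-4)) = 11 + 9*8 = 11 + 72 = 83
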